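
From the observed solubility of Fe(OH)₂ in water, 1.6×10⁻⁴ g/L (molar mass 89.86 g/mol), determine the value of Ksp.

s = (1.6×10⁻⁴ g L⁻¹)/(89.86 g mol⁻¹) = 1.781×10⁻⁶ M
Fe(OH)₂(s) ⇌ Fe²⁺(aq) + 2 OH⁻(aq)
For each mole of Fe(OH)₂ that dissolves per liter, [Fe²⁺] = s and [OH⁻] = 2s; let s denote this solubility.
Ksp = [Fe²⁺][OH⁻]^2 = s · (2s)^2 = 4s^3
Ksp = 4 × (1.781×10⁻⁶)^3 = 2.3×10⁻¹⁷

Ksp = 2.3×10⁻¹⁷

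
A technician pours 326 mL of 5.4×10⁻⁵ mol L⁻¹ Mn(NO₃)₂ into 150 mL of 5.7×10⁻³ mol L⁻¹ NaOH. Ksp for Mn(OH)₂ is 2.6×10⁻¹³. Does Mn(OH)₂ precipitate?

Total volume after mixing = 326 + 150 = 476 mL.
[Mn²⁺] = (5.4×10⁻⁵)(326)/476 = 3.7×10⁻⁵ mol L⁻¹
[OH⁻] = (5.7×10⁻³)(150)/476 = 1.8×10⁻³ mol L⁻¹
Q = [Mn²⁺][OH⁻]^2 = 1.2×10⁻¹⁰
Since Q (1.2×10⁻¹⁰) exceeds Ksp (2.6×10⁻¹³), Mn(OH)₂ will precipitate.

Yes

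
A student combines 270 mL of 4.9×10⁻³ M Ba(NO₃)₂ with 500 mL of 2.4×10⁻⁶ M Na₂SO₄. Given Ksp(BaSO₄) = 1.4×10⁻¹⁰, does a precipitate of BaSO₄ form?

The combined volume is 770 mL.
[Ba²⁺] = (4.9×10⁻³)(270)/770 = 1.7×10⁻³ M
[SO₄²⁻] = (2.4×10⁻⁶)(500)/770 = 1.6×10⁻⁶ M
Q = [Ba²⁺][SO₄²⁻] = 2.7×10⁻⁹
Because Q > Ksp (2.7×10⁻⁹ vs 1.4×10⁻¹⁰), a precipitate of BaSO₄ forms.

Yes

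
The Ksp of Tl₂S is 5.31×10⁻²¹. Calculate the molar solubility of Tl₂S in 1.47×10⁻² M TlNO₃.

2.46×10⁻¹⁷ M

Tl₂S(s) ⇌ 2 Tl⁺(aq) + S²⁻(aq)
The solution already contains Tl⁺ at 1.47×10⁻² M. Let s be the molar solubility of Tl₂S.
[Tl⁺] ≈ 1.47×10⁻² M (common ion dominates); [S²⁻] = s.
Ksp = [Tl⁺]^2[S²⁻] = (1.47×10⁻²)^2s
s = 5.31×10⁻²¹ / (1.47×10⁻²)^2 = 2.46×10⁻¹⁷
s = 2.46×10⁻¹⁷ M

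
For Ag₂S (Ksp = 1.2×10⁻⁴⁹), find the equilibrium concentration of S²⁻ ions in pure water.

3.1×10⁻¹⁷ M

Ag₂S(s) ⇌ 2 Ag⁺(aq) + S²⁻(aq)
With molar solubility s: [Ag⁺] = 2s, [S²⁻] = s.
Ksp = [Ag⁺]^2[S²⁻] = (2s)^2 · s = 4s^3 = 1.2×10⁻⁴⁹
s = 3.1×10⁻¹⁷ mol L⁻¹
[S²⁻] = s = 3.1×10⁻¹⁷ mol L⁻¹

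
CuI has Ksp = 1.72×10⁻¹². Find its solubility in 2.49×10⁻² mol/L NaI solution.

6.91×10⁻¹¹ M

CuI(s) ⇌ Cu⁺(aq) + I⁻(aq)
Let s be the solubility of CuI here. The common ion gives [I⁻] ≈ 2.49×10⁻² mol/L, and [Cu⁺] = s.
Ksp = [Cu⁺][I⁻] = s(2.49×10⁻²)
s = 1.72×10⁻¹² / (2.49×10⁻²) = 6.91×10⁻¹¹
s = 6.91×10⁻¹¹ mol/L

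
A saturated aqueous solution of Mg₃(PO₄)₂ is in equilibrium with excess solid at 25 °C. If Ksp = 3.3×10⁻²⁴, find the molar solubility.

7.9×10⁻⁶ M

Mg₃(PO₄)₂(s) ⇌ 3 Mg²⁺(aq) + 2 PO₄³⁻(aq)
Let s be the molar solubility. Then [Mg²⁺] = 3s and [PO₄³⁻] = 2s.
Ksp = [Mg²⁺]^3[PO₄³⁻]^2 = (3s)^3 · (2s)^2 = 108s^5
108s^5 = 3.3×10⁻²⁴  ⇒  s^5 = 3.1×10⁻²⁶
s = (3.1×10⁻²⁶)^(1/5) = 7.9×10⁻⁶ mol L⁻¹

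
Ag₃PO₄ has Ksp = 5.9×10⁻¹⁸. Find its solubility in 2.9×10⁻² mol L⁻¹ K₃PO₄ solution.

Ag₃PO₄(s) ⇌ 3 Ag⁺(aq) + PO₄³⁻(aq)
Let s be the solubility of Ag₃PO₄ here. The common ion gives [PO₄³⁻] ≈ 2.9×10⁻² mol L⁻¹, and [Ag⁺] = 3s.
Ksp = [Ag⁺]^3[PO₄³⁻] = (3s)^3(2.9×10⁻²)
(3s)^3 = 5.9×10⁻¹⁸ / (2.9×10⁻²) = 2.0×10⁻¹⁶
s = 2.0×10⁻⁶ mol L⁻¹

2.0×10⁻⁶ M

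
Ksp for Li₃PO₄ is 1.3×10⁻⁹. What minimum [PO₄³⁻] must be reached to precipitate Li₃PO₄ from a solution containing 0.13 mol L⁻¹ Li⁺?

The threshold for precipitation is Q = Ksp.
Li₃PO₄(s) ⇌ 3 Li⁺(aq) + PO₄³⁻(aq)
Ksp = [Li⁺]^3[PO₄³⁻] = [PO₄³⁻](0.13)^3
[PO₄³⁻] = 1.3×10⁻⁹ / (0.13)^3 = 5.9×10⁻⁷
[PO₄³⁻] = 5.9×10⁻⁷ mol L⁻¹

5.9×10⁻⁷ M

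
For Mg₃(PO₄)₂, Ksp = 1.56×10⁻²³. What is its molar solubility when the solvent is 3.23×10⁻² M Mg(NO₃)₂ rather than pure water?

Mg₃(PO₄)₂(s) ⇌ 3 Mg²⁺(aq) + 2 PO₄³⁻(aq)
Mg²⁺ is already present at 3.23×10⁻² M. If s mol/L of Mg₃(PO₄)₂ dissolves, [PO₄³⁻] = 2s while [Mg²⁺] ≈ 3.23×10⁻² M.
Ksp = [Mg²⁺]^3[PO₄³⁻]^2 = (3.23×10⁻²)^3(2s)^2
(2s)^2 = 1.56×10⁻²³ / (3.23×10⁻²)^3 = 4.63×10⁻¹⁹
s = 3.40×10⁻¹⁰ M

3.40×10⁻¹⁰ M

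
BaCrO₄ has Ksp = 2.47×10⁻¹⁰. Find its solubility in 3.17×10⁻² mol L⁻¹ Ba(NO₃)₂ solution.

BaCrO₄(s) ⇌ Ba²⁺(aq) + CrO₄²⁻(aq)
Let s be the solubility of BaCrO₄ here. The common ion gives [Ba²⁺] ≈ 3.17×10⁻² mol L⁻¹, and [CrO₄²⁻] = s.
Ksp = [Ba²⁺][CrO₄²⁻] = (3.17×10⁻²)s
s = 2.47×10⁻¹⁰ / (3.17×10⁻²) = 7.79×10⁻⁹
s = 7.79×10⁻⁹ mol L⁻¹

7.79×10⁻⁹ M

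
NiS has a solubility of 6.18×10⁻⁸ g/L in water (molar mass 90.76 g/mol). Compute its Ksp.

s = (6.18×10⁻⁸ g L⁻¹)/(90.76 g mol⁻¹) = 6.8092×10⁻¹⁰ M
NiS(s) ⇌ Ni²⁺(aq) + S²⁻(aq)
Let s be the molar solubility. Then [Ni²⁺] = s and [S²⁻] = s.
Ksp = [Ni²⁺][S²⁻] = s · s = s^2
Ksp = (6.8092×10⁻¹⁰)^2 = 4.64×10⁻¹⁹

Ksp = 4.64×10⁻¹⁹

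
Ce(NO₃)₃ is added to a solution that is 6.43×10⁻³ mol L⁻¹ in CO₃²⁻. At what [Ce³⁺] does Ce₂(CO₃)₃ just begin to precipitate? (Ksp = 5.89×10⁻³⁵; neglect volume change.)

1.49×10⁻¹⁴ M

A salt starts to precipitate once the ion product Q reaches its Ksp.
Ce₂(CO₃)₃(s) ⇌ 2 Ce³⁺(aq) + 3 CO₃²⁻(aq)
Ksp = [Ce³⁺]^2[CO₃²⁻]^3 = [Ce³⁺]^2(6.43×10⁻³)^3
[Ce³⁺]^2 = 5.89×10⁻³⁵ / (6.43×10⁻³)^3 = 2.22×10⁻²⁸
[Ce³⁺] = 1.49×10⁻¹⁴ mol L⁻¹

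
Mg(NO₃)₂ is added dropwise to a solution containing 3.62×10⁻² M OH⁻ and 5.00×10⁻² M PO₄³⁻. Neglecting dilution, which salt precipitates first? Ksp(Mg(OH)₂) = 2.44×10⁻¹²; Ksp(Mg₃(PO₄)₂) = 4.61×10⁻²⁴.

Mg(OH)₂

The threshold for precipitation is Q = Ksp.
For Mg(OH)₂: [Mg²⁺] = (Ksp/[OH⁻]^2) = 1.86×10⁻⁹ M
For Mg₃(PO₄)₂: [Mg²⁺] = (Ksp/[PO₄³⁻]^2)^(1/3) = 1.23×10⁻⁷ M
Mg(OH)₂ requires the lower [Mg²⁺], so it precipitates first.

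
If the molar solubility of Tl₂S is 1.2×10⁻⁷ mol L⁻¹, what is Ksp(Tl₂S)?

Ksp = 6.9×10⁻²¹

Tl₂S(s) ⇌ 2 Tl⁺(aq) + S²⁻(aq)
Let s be the molar solubility. Then [Tl⁺] = 2s and [S²⁻] = s.
Ksp = [Tl⁺]^2[S²⁻] = (2s)^2 · s = 4s^3
Ksp = 4 × (1.2×10⁻⁷)^3 = 6.9×10⁻²¹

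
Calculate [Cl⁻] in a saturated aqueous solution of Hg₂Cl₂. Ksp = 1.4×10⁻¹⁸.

1.4×10⁻⁶ M

Hg₂Cl₂(s) ⇌ Hg₂²⁺(aq) + 2 Cl⁻(aq)
For each mole of Hg₂Cl₂ that dissolves per liter, [Hg₂²⁺] = s and [Cl⁻] = 2s; let s denote this solubility.
Ksp = [Hg₂²⁺][Cl⁻]^2 = s · (2s)^2 = 4s^3 = 1.4×10⁻¹⁸
s = 7.0×10⁻⁷ M
[Cl⁻] = 2s = 1.4×10⁻⁶ M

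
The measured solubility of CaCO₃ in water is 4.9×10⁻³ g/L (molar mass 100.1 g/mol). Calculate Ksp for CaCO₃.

s = (4.9×10⁻³ g L⁻¹)/(100.1 g mol⁻¹) = 4.895×10⁻⁵ M
CaCO₃(s) ⇌ Ca²⁺(aq) + CO₃²⁻(aq)
Let s be the molar solubility. Then [Ca²⁺] = s and [CO₃²⁻] = s.
Ksp = [Ca²⁺][CO₃²⁻] = s · s = s^2
Ksp = (4.895×10⁻⁵)^2 = 2.4×10⁻⁹

Ksp = 2.4×10⁻⁹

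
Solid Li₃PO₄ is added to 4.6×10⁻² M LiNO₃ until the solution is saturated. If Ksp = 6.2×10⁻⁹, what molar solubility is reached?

6.4×10⁻⁵ M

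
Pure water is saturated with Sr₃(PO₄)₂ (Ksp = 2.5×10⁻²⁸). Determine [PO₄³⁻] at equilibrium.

Sr₃(PO₄)₂(s) ⇌ 3 Sr²⁺(aq) + 2 PO₄³⁻(aq)
Call the molar solubility s, so that [Sr²⁺] = 3s and [PO₄³⁻] = 2s.
Ksp = [Sr²⁺]^3[PO₄³⁻]^2 = (3s)^3 · (2s)^2 = 108s^5 = 2.5×10⁻²⁸
s = 1.2×10⁻⁶ mol L⁻¹
[PO₄³⁻] = 2s = 2.4×10⁻⁶ mol L⁻¹

2.4×10⁻⁶ M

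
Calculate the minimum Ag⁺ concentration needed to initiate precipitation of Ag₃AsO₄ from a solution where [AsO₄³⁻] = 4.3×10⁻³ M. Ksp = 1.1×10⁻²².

Each salt precipitates once Q = Ksp for that salt.
Ag₃AsO₄(s) ⇌ 3 Ag⁺(aq) + AsO₄³⁻(aq)
Ksp = [Ag⁺]^3[AsO₄³⁻] = [Ag⁺]^3(4.3×10⁻³)
[Ag⁺]^3 = 1.1×10⁻²² / (4.3×10⁻³) = 2.6×10⁻²⁰
[Ag⁺] = 2.9×10⁻⁷ M

2.9×10⁻⁷ M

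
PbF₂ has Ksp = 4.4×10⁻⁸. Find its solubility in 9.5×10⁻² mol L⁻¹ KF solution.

PbF₂(s) ⇌ Pb²⁺(aq) + 2 F⁻(aq)
Let s be the solubility of PbF₂ here. The common ion gives [F⁻] ≈ 9.5×10⁻² mol L⁻¹, and [Pb²⁺] = s.
Ksp = [Pb²⁺][F⁻]^2 = s(9.5×10⁻²)^2
s = 4.4×10⁻⁸ / (9.5×10⁻²)^2 = 4.9×10⁻⁶
s = 4.9×10⁻⁶ mol L⁻¹

4.9×10⁻⁶ M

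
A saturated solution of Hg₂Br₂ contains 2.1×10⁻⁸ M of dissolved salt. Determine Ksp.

Ksp = 3.7×10⁻²³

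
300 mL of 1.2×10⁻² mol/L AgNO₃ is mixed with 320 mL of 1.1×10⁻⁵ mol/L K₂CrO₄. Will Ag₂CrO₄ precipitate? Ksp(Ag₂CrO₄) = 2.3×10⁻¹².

Yes

After mixing, V = 300 mL + 320 mL = 620 mL.
[Ag⁺] = (1.2×10⁻²)(300)/620 = 5.8×10⁻³ mol/L
[CrO₄²⁻] = (1.1×10⁻⁵)(320)/620 = 5.7×10⁻⁶ mol/L
Q = [Ag⁺]^2[CrO₄²⁻] = 1.9×10⁻¹⁰
Because Q > Ksp (1.9×10⁻¹⁰ vs 2.3×10⁻¹²), a precipitate of Ag₂CrO₄ forms.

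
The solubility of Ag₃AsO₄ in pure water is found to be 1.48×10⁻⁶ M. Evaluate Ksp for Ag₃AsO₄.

Ag₃AsO₄(s) ⇌ 3 Ag⁺(aq) + AsO₄³⁻(aq)
If s mol/L of Ag₃AsO₄ dissolves, [Ag⁺] = 3s and [AsO₄³⁻] = s.
Ksp = [Ag⁺]^3[AsO₄³⁻] = (3s)^3 · s = 27s^4
Ksp = 27 × (1.48×10⁻⁶)^4 = 1.30×10⁻²²

Ksp = 1.30×10⁻²²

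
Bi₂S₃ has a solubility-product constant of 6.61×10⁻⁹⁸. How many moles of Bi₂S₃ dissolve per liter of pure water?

Bi₂S₃(s) ⇌ 2 Bi³⁺(aq) + 3 S²⁻(aq)
If s mol/L of Bi₂S₃ dissolves, [Bi³⁺] = 2s and [S²⁻] = 3s.
Ksp = [Bi³⁺]^2[S²⁻]^3 = (2s)^2 · (3s)^3 = 108s^5
108s^5 = 6.61×10⁻⁹⁸  ⇒  s^5 = 6.12×10⁻¹⁰⁰
s = 1.44×10⁻²⁰ M

1.44×10⁻²⁰ M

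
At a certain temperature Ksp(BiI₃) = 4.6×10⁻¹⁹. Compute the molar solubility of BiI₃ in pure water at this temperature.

1.1×10⁻⁵ M

BiI₃(s) ⇌ Bi³⁺(aq) + 3 I⁻(aq)
If s mol/L of BiI₃ dissolves, [Bi³⁺] = s and [I⁻] = 3s.
Ksp = [Bi³⁺][I⁻]^3 = s · (3s)^3 = 27s^4
27s^4 = 4.6×10⁻¹⁹  ⇒  s^4 = 1.7×10⁻²⁰
Taking the 4th root, s = 1.1×10⁻⁵ M.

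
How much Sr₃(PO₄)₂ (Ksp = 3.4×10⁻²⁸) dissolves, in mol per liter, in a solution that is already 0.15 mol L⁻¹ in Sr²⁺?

Sr₃(PO₄)₂(s) ⇌ 3 Sr²⁺(aq) + 2 PO₄³⁻(aq)
Let s be the solubility of Sr₃(PO₄)₂ here. The common ion gives [Sr²⁺] ≈ 0.15 mol L⁻¹, and [PO₄³⁻] = 2s.
Ksp = [Sr²⁺]^3[PO₄³⁻]^2 = (0.15)^3(2s)^2
(2s)^2 = 3.4×10⁻²⁸ / (0.15)^3 = 1.0×10⁻²⁵
s = 1.6×10⁻¹³ mol L⁻¹

1.6×10⁻¹³ M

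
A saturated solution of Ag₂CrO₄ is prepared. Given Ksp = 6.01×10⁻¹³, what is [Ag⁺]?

1.06×10⁻⁴ M

Ag₂CrO₄(s) ⇌ 2 Ag⁺(aq) + CrO₄²⁻(aq)
For each mole of Ag₂CrO₄ that dissolves per liter, [Ag⁺] = 2s and [CrO₄²⁻] = s; let s denote this solubility.
Ksp = [Ag⁺]^2[CrO₄²⁻] = (2s)^2 · s = 4s^3 = 6.01×10⁻¹³
s = 5.32×10⁻⁵ mol L⁻¹
[Ag⁺] = 2s = 1.06×10⁻⁴ mol L⁻¹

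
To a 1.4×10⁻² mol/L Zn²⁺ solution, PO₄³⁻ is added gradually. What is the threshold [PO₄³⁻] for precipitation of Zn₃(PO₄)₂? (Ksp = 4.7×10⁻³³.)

4.1×10⁻¹⁴ M

Precipitation of each salt begins when its ion product equals Ksp.
Zn₃(PO₄)₂(s) ⇌ 3 Zn²⁺(aq) + 2 PO₄³⁻(aq)
Ksp = [Zn²⁺]^3[PO₄³⁻]^2 = [PO₄³⁻]^2(1.4×10⁻²)^3
[PO₄³⁻]^2 = 4.7×10⁻³³ / (1.4×10⁻²)^3 = 1.7×10⁻²⁷
[PO₄³⁻] = 4.1×10⁻¹⁴ mol/L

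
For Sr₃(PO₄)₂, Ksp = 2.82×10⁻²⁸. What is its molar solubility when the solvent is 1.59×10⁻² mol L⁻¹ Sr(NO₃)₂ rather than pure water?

Sr₃(PO₄)₂(s) ⇌ 3 Sr²⁺(aq) + 2 PO₄³⁻(aq)
With Sr²⁺ already at 1.59×10⁻² mol L⁻¹ and s small, take [Sr²⁺] ≈ 1.59×10⁻² mol L⁻¹ and [PO₄³⁻] = 2s.
Ksp = [Sr²⁺]^3[PO₄³⁻]^2 = (1.59×10⁻²)^3(2s)^2
(2s)^2 = 2.82×10⁻²⁸ / (1.59×10⁻²)^3 = 7.02×10⁻²³
s = 4.19×10⁻¹² mol L⁻¹

4.19×10⁻¹² M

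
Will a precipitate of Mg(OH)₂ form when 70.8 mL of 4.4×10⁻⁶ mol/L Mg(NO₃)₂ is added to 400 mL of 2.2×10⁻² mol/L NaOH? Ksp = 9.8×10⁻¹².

Yes

The combined volume is 470.8 mL.
[Mg²⁺] = (4.4×10⁻⁶)(70.8)/470.8 = 6.6×10⁻⁷ mol/L
[OH⁻] = (2.2×10⁻²)(400)/470.8 = 1.9×10⁻² mol/L
Q = [Mg²⁺][OH⁻]^2 = 2.3×10⁻¹⁰
Since Q (2.3×10⁻¹⁰) exceeds Ksp (9.8×10⁻¹²), Mg(OH)₂ will precipitate.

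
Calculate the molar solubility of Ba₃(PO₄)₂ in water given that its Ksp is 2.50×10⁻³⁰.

4.71×10⁻⁷ M

Ba₃(PO₄)₂(s) ⇌ 3 Ba²⁺(aq) + 2 PO₄³⁻(aq)
Call the molar solubility s, so that [Ba²⁺] = 3s and [PO₄³⁻] = 2s.
Ksp = [Ba²⁺]^3[PO₄³⁻]^2 = (3s)^3 · (2s)^2 = 108s^5
108s^5 = 2.50×10⁻³⁰  ⇒  s^5 = 2.31×10⁻³²
s = (2.31×10⁻³²)^(1/5) = 4.71×10⁻⁷ M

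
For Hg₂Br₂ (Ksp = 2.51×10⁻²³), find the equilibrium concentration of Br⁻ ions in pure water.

3.69×10⁻⁸ M

Hg₂Br₂(s) ⇌ Hg₂²⁺(aq) + 2 Br⁻(aq)
Call the molar solubility s, so that [Hg₂²⁺] = s and [Br⁻] = 2s.
Ksp = [Hg₂²⁺][Br⁻]^2 = s · (2s)^2 = 4s^3 = 2.51×10⁻²³
s = 1.84×10⁻⁸ M
[Br⁻] = 2s = 3.69×10⁻⁸ M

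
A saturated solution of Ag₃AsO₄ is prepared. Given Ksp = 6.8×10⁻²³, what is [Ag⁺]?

3.8×10⁻⁶ M

Ag₃AsO₄(s) ⇌ 3 Ag⁺(aq) + AsO₄³⁻(aq)
For each mole of Ag₃AsO₄ that dissolves per liter, [Ag⁺] = 3s and [AsO₄³⁻] = s; let s denote this solubility.
Ksp = [Ag⁺]^3[AsO₄³⁻] = (3s)^3 · s = 27s^4 = 6.8×10⁻²³
s = 1.3×10⁻⁶ mol L⁻¹
[Ag⁺] = 3s = 3.8×10⁻⁶ mol L⁻¹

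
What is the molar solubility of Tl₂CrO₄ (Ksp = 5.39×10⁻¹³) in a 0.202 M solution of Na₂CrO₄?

Tl₂CrO₄(s) ⇌ 2 Tl⁺(aq) + CrO₄²⁻(aq)
With CrO₄²⁻ already at 0.202 M and s small, take [CrO₄²⁻] ≈ 0.202 M and [Tl⁺] = 2s.
Ksp = [Tl⁺]^2[CrO₄²⁻] = (2s)^2(0.202)
(2s)^2 = 5.39×10⁻¹³ / (0.202) = 2.67×10⁻¹²
s = 8.17×10⁻⁷ M

8.17×10⁻⁷ M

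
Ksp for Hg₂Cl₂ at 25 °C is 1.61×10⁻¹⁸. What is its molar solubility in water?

7.38×10⁻⁷ M

Hg₂Cl₂(s) ⇌ Hg₂²⁺(aq) + 2 Cl⁻(aq)
If s mol/L of Hg₂Cl₂ dissolves, [Hg₂²⁺] = s and [Cl⁻] = 2s.
Ksp = [Hg₂²⁺][Cl⁻]^2 = s · (2s)^2 = 4s^3
4s^3 = 1.61×10⁻¹⁸  ⇒  s^3 = 4.03×10⁻¹⁹
s = 7.38×10⁻⁷ M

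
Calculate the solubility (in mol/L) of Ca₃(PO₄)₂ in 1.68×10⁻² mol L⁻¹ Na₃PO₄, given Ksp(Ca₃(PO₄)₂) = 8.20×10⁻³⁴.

4.76×10⁻¹¹ M

Ca₃(PO₄)₂(s) ⇌ 3 Ca²⁺(aq) + 2 PO₄³⁻(aq)
Let s be the solubility of Ca₃(PO₄)₂ here. The common ion gives [PO₄³⁻] ≈ 1.68×10⁻² mol L⁻¹, and [Ca²⁺] = 3s.
Ksp = [Ca²⁺]^3[PO₄³⁻]^2 = (3s)^3(1.68×10⁻²)^2
(3s)^3 = 8.20×10⁻³⁴ / (1.68×10⁻²)^2 = 2.91×10⁻³⁰
s = 4.76×10⁻¹¹ mol L⁻¹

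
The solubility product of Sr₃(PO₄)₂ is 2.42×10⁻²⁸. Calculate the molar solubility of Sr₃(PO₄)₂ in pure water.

1.18×10⁻⁶ M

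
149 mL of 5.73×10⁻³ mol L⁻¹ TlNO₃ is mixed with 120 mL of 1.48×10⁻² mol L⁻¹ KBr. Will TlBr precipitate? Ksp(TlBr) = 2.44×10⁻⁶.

After mixing, V = 149 mL + 120 mL = 269 mL.
[Tl⁺] = (5.73×10⁻³)(149)/269 = 3.17×10⁻³ mol L⁻¹
[Br⁻] = (1.48×10⁻²)(120)/269 = 6.60×10⁻³ mol L⁻¹
Q = [Tl⁺][Br⁻] = 2.10×10⁻⁵
Q = 2.10×10⁻⁵ > Ksp = 2.44×10⁻⁶, so the solution is supersaturated and TlBr precipitates.

Yes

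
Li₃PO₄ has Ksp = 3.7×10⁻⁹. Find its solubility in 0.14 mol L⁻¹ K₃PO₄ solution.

Li₃PO₄(s) ⇌ 3 Li⁺(aq) + PO₄³⁻(aq)
The solution already contains PO₄³⁻ at 0.14 mol L⁻¹. Let s be the molar solubility of Li₃PO₄.
[PO₄³⁻] ≈ 0.14 mol L⁻¹ (common ion dominates); [Li⁺] = 3s.
Ksp = [Li⁺]^3[PO₄³⁻] = (3s)^3(0.14)
(3s)^3 = 3.7×10⁻⁹ / (0.14) = 2.6×10⁻⁸
s = 9.9×10⁻⁴ mol L⁻¹

9.9×10⁻⁴ M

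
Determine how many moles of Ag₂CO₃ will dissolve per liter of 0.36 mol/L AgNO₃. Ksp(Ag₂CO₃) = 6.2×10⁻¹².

Ag₂CO₃(s) ⇌ 2 Ag⁺(aq) + CO₃²⁻(aq)
Ag⁺ is already present at 0.36 mol/L. If s mol/L of Ag₂CO₃ dissolves, [CO₃²⁻] = s while [Ag⁺] ≈ 0.36 mol/L.
Ksp = [Ag⁺]^2[CO₃²⁻] = (0.36)^2s
s = 6.2×10⁻¹² / (0.36)^2 = 4.8×10⁻¹¹
s = 4.8×10⁻¹¹ mol/L

4.8×10⁻¹¹ M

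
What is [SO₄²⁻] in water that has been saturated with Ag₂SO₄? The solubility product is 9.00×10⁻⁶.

Ag₂SO₄(s) ⇌ 2 Ag⁺(aq) + SO₄²⁻(aq)
With molar solubility s: [Ag⁺] = 2s, [SO₄²⁻] = s.
Ksp = [Ag⁺]^2[SO₄²⁻] = (2s)^2 · s = 4s^3 = 9.00×10⁻⁶
s = 1.31×10⁻² M
[SO₄²⁻] = s = 1.31×10⁻² M

1.31×10⁻² M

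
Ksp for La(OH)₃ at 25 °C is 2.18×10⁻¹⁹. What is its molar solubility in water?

La(OH)₃(s) ⇌ La³⁺(aq) + 3 OH⁻(aq)
If s mol/L of La(OH)₃ dissolves, [La³⁺] = s and [OH⁻] = 3s.
Ksp = [La³⁺][OH⁻]^3 = s · (3s)^3 = 27s^4
27s^4 = 2.18×10⁻¹⁹  ⇒  s^4 = 8.07×10⁻²¹
s = (8.07×10⁻²¹)^(1/4) = 9.48×10⁻⁶ mol/L

9.48×10⁻⁶ M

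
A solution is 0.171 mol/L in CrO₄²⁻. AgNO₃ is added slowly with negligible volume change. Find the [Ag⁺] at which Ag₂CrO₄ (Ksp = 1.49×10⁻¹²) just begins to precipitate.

Precipitation begins when Q = Ksp.
Ag₂CrO₄(s) ⇌ 2 Ag⁺(aq) + CrO₄²⁻(aq)
Ksp = [Ag⁺]^2[CrO₄²⁻] = [Ag⁺]^2(0.171)
[Ag⁺]^2 = 1.49×10⁻¹² / (0.171) = 8.71×10⁻¹²
[Ag⁺] = 2.95×10⁻⁶ mol/L

2.95×10⁻⁶ M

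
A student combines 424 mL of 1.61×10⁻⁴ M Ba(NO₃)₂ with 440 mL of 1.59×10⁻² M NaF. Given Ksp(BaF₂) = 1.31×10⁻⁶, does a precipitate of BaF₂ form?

Total volume after mixing = 424 + 440 = 864 mL.
[Ba²⁺] = (1.61×10⁻⁴)(424)/864 = 7.90×10⁻⁵ M
[F⁻] = (1.59×10⁻²)(440)/864 = 8.10×10⁻³ M
Q = [Ba²⁺][F⁻]^2 = 5.18×10⁻⁹
Since Q (5.18×10⁻⁹) is less than Ksp (1.31×10⁻⁶), no BaF₂ precipitates.

No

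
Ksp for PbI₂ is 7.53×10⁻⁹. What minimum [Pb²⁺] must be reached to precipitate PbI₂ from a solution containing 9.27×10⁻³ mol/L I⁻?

8.76×10⁻⁵ M

A salt starts to precipitate once the ion product Q reaches its Ksp.
PbI₂(s) ⇌ Pb²⁺(aq) + 2 I⁻(aq)
Ksp = [Pb²⁺][I⁻]^2 = [Pb²⁺](9.27×10⁻³)^2
[Pb²⁺] = 7.53×10⁻⁹ / (9.27×10⁻³)^2 = 8.76×10⁻⁵
[Pb²⁺] = 8.76×10⁻⁵ mol/L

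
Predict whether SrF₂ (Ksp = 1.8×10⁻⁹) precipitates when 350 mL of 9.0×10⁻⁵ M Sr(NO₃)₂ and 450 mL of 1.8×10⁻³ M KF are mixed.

No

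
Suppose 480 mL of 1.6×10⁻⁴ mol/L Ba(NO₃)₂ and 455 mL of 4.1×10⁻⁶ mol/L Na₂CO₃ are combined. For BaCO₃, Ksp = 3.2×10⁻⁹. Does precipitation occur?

Total volume after mixing = 480 + 455 = 935 mL.
[Ba²⁺] = (1.6×10⁻⁴)(480)/935 = 8.2×10⁻⁵ mol/L
[CO₃²⁻] = (4.1×10⁻⁶)(455)/935 = 2.0×10⁻⁶ mol/L
Q = [Ba²⁺][CO₃²⁻] = 1.6×10⁻¹⁰
Since Q (1.6×10⁻¹⁰) is less than Ksp (3.2×10⁻⁹), no BaCO₃ precipitates.

No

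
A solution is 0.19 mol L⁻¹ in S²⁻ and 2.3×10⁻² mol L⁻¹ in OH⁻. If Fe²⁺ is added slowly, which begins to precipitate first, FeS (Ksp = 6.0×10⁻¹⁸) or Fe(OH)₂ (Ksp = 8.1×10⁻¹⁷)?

FeS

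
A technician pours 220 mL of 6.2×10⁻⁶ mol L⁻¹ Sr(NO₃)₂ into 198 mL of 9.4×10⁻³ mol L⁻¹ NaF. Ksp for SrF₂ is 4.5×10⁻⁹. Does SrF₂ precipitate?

No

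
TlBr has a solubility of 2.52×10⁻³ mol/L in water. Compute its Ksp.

TlBr(s) ⇌ Tl⁺(aq) + Br⁻(aq)
With molar solubility s: [Tl⁺] = s, [Br⁻] = s.
Ksp = [Tl⁺][Br⁻] = s · s = s^2
Ksp = (2.52×10⁻³)^2 = 6.35×10⁻⁶

Ksp = 6.35×10⁻⁶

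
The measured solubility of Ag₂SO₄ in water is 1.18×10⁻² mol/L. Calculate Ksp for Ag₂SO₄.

Ag₂SO₄(s) ⇌ 2 Ag⁺(aq) + SO₄²⁻(aq)
With molar solubility s: [Ag⁺] = 2s, [SO₄²⁻] = s.
Ksp = [Ag⁺]^2[SO₄²⁻] = (2s)^2 · s = 4s^3
Ksp = 4 × (1.18×10⁻²)^3 = 6.57×10⁻⁶

Ksp = 6.57×10⁻⁶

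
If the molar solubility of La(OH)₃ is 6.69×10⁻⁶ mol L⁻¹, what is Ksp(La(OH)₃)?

Ksp = 5.41×10⁻²⁰

La(OH)₃(s) ⇌ La³⁺(aq) + 3 OH⁻(aq)
Let s be the molar solubility. Then [La³⁺] = s and [OH⁻] = 3s.
Ksp = [La³⁺][OH⁻]^3 = s · (3s)^3 = 27s^4
Ksp = 27 × (6.69×10⁻⁶)^4 = 5.41×10⁻²⁰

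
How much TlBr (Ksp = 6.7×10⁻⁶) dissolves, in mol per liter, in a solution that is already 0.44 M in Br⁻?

TlBr(s) ⇌ Tl⁺(aq) + Br⁻(aq)
The solution already contains Br⁻ at 0.44 M. Let s be the molar solubility of TlBr.
[Br⁻] ≈ 0.44 M (common ion dominates); [Tl⁺] = s.
Ksp = [Tl⁺][Br⁻] = s(0.44)
s = 6.7×10⁻⁶ / (0.44) = 1.5×10⁻⁵
s = 1.5×10⁻⁵ M

1.5×10⁻⁵ M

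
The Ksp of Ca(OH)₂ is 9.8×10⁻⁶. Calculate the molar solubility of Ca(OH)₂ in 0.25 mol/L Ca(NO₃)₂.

Ca(OH)₂(s) ⇌ Ca²⁺(aq) + 2 OH⁻(aq)
With Ca²⁺ already at 0.25 mol/L and s small, take [Ca²⁺] ≈ 0.25 mol/L and [OH⁻] = 2s.
Ksp = [Ca²⁺][OH⁻]^2 = (0.25)(2s)^2
(2s)^2 = 9.8×10⁻⁶ / (0.25) = 3.9×10⁻⁵
s = 3.1×10⁻³ mol/L

3.1×10⁻³ M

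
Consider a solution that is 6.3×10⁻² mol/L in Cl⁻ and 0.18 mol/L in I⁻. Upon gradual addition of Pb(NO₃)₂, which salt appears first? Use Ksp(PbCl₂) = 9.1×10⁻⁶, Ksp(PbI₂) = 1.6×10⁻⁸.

PbI₂

Each salt precipitates once Q = Ksp for that salt.
For PbCl₂: [Pb²⁺] = (Ksp/[Cl⁻]^2) = 2.3×10⁻³ mol/L
For PbI₂: [Pb²⁺] = (Ksp/[I⁻]^2) = 4.9×10⁻⁷ mol/L
Since PbI₂ needs less Pb²⁺ to reach saturation, it precipitates first.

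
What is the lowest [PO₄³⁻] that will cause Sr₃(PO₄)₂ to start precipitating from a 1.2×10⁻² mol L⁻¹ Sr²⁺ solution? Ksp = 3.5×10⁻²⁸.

Precipitation of each salt begins when its ion product equals Ksp.
Sr₃(PO₄)₂(s) ⇌ 3 Sr²⁺(aq) + 2 PO₄³⁻(aq)
Ksp = [Sr²⁺]^3[PO₄³⁻]^2 = [PO₄³⁻]^2(1.2×10⁻²)^3
[PO₄³⁻]^2 = 3.5×10⁻²⁸ / (1.2×10⁻²)^3 = 2.0×10⁻²²
[PO₄³⁻] = 1.4×10⁻¹¹ mol L⁻¹

1.4×10⁻¹¹ M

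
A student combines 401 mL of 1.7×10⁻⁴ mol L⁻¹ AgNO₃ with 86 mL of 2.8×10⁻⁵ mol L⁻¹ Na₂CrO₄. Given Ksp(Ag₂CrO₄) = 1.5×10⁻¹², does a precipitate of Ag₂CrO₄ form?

After mixing, V = 401 mL + 86 mL = 487 mL.
[Ag⁺] = (1.7×10⁻⁴)(401)/487 = 1.4×10⁻⁴ mol L⁻¹
[CrO₄²⁻] = (2.8×10⁻⁵)(86)/487 = 4.9×10⁻⁶ mol L⁻¹
Q = [Ag⁺]^2[CrO₄²⁻] = 9.7×10⁻¹⁴
Q < Ksp (9.7×10⁻¹⁴ vs 1.5×10⁻¹²); the solution remains unsaturated and no precipitate forms.

No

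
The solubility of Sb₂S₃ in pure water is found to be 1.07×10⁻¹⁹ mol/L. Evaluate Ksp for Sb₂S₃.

Sb₂S₃(s) ⇌ 2 Sb³⁺(aq) + 3 S²⁻(aq)
Let s be the molar solubility. Then [Sb³⁺] = 2s and [S²⁻] = 3s.
Ksp = [Sb³⁺]^2[S²⁻]^3 = (2s)^2 · (3s)^3 = 108s^5
Ksp = 108 × (1.07×10⁻¹⁹)^5 = 1.51×10⁻⁹³

Ksp = 1.51×10⁻⁹³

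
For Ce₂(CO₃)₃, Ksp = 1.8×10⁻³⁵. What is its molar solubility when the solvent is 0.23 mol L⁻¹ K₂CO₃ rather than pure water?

Ce₂(CO₃)₃(s) ⇌ 2 Ce³⁺(aq) + 3 CO₃²⁻(aq)
With CO₃²⁻ already at 0.23 mol L⁻¹ and s small, take [CO₃²⁻] ≈ 0.23 mol L⁻¹ and [Ce³⁺] = 2s.
Ksp = [Ce³⁺]^2[CO₃²⁻]^3 = (2s)^2(0.23)^3
(2s)^2 = 1.8×10⁻³⁵ / (0.23)^3 = 1.5×10⁻³³
s = 1.9×10⁻¹⁷ mol L⁻¹

1.9×10⁻¹⁷ M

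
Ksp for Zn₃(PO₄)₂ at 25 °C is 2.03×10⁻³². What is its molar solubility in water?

1.80×10⁻⁷ M

Zn₃(PO₄)₂(s) ⇌ 3 Zn²⁺(aq) + 2 PO₄³⁻(aq)
With molar solubility s: [Zn²⁺] = 3s, [PO₄³⁻] = 2s.
Ksp = [Zn²⁺]^3[PO₄³⁻]^2 = (3s)^3 · (2s)^2 = 108s^5
108s^5 = 2.03×10⁻³²  ⇒  s^5 = 1.88×10⁻³⁴
s = 1.80×10⁻⁷ mol/L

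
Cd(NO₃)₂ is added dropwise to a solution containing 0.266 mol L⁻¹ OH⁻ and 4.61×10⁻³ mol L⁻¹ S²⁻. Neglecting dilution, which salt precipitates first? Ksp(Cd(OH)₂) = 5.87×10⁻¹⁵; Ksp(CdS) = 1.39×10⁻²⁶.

The threshold for precipitation is Q = Ksp.
For Cd(OH)₂: [Cd²⁺] = (Ksp/[OH⁻]^2) = 8.30×10⁻¹⁴ mol L⁻¹
For CdS: [Cd²⁺] = (Ksp/[S²⁻]) = 3.02×10⁻²⁴ mol L⁻¹
The smaller threshold [Cd²⁺] is reached first, so CdS precipitates first.

CdS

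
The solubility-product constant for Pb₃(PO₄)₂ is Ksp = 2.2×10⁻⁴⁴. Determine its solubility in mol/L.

7.3×10⁻¹⁰ M

Pb₃(PO₄)₂(s) ⇌ 3 Pb²⁺(aq) + 2 PO₄³⁻(aq)
If s mol/L of Pb₃(PO₄)₂ dissolves, [Pb²⁺] = 3s and [PO₄³⁻] = 2s.
Ksp = [Pb²⁺]^3[PO₄³⁻]^2 = (3s)^3 · (2s)^2 = 108s^5
108s^5 = 2.2×10⁻⁴⁴  ⇒  s^5 = 2.0×10⁻⁴⁶
Taking the 5th root, s = 7.3×10⁻¹⁰ M.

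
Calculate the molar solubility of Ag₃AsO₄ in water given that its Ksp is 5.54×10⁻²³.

1.20×10⁻⁶ M

Ag₃AsO₄(s) ⇌ 3 Ag⁺(aq) + AsO₄³⁻(aq)
Call the molar solubility s, so that [Ag⁺] = 3s and [AsO₄³⁻] = s.
Ksp = [Ag⁺]^3[AsO₄³⁻] = (3s)^3 · s = 27s^4
27s^4 = 5.54×10⁻²³  ⇒  s^4 = 2.05×10⁻²⁴
s = 1.20×10⁻⁶ mol/L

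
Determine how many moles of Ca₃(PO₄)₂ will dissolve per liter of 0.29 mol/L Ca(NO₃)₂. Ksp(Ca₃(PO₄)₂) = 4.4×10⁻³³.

Ca₃(PO₄)₂(s) ⇌ 3 Ca²⁺(aq) + 2 PO₄³⁻(aq)
With Ca²⁺ already at 0.29 mol/L and s small, take [Ca²⁺] ≈ 0.29 mol/L and [PO₄³⁻] = 2s.
Ksp = [Ca²⁺]^3[PO₄³⁻]^2 = (0.29)^3(2s)^2
(2s)^2 = 4.4×10⁻³³ / (0.29)^3 = 1.8×10⁻³¹
s = 2.1×10⁻¹⁶ mol/L

2.1×10⁻¹⁶ M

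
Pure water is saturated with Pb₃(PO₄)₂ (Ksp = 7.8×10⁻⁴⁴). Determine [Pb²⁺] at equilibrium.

2.8×10⁻⁹ M

Pb₃(PO₄)₂(s) ⇌ 3 Pb²⁺(aq) + 2 PO₄³⁻(aq)
If s mol/L of Pb₃(PO₄)₂ dissolves, [Pb²⁺] = 3s and [PO₄³⁻] = 2s.
Ksp = [Pb²⁺]^3[PO₄³⁻]^2 = (3s)^3 · (2s)^2 = 108s^5 = 7.8×10⁻⁴⁴
s = 9.4×10⁻¹⁰ mol L⁻¹
[Pb²⁺] = 3s = 2.8×10⁻⁹ mol L⁻¹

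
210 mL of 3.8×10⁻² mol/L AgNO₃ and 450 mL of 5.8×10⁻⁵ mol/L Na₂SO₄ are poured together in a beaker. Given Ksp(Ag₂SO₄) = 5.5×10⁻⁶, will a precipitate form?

The combined volume is 660 mL.
[Ag⁺] = (3.8×10⁻²)(210)/660 = 1.2×10⁻² mol/L
[SO₄²⁻] = (5.8×10⁻⁵)(450)/660 = 4.0×10⁻⁵ mol/L
Q = [Ag⁺]^2[SO₄²⁻] = 5.8×10⁻⁹
Q < Ksp (5.8×10⁻⁹ vs 5.5×10⁻⁶); the solution remains unsaturated and no precipitate forms.

No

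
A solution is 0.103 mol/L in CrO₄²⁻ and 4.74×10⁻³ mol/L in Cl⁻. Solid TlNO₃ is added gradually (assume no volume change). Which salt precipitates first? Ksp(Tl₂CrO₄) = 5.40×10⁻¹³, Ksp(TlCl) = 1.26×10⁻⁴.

Tl₂CrO₄

Each salt precipitates once Q = Ksp for that salt.
For Tl₂CrO₄: [Tl⁺] = (Ksp/[CrO₄²⁻])^(1/2) = 2.29×10⁻⁶ mol/L
For TlCl: [Tl⁺] = (Ksp/[Cl⁻]) = 2.66×10⁻² mol/L
Since Tl₂CrO₄ needs less Tl⁺ to reach saturation, it precipitates first.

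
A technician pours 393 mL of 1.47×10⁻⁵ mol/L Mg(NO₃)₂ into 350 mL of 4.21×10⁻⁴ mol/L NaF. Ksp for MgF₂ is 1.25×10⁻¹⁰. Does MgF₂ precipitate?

After mixing, V = 393 mL + 350 mL = 743 mL.
[Mg²⁺] = (1.47×10⁻⁵)(393)/743 = 7.78×10⁻⁶ mol/L
[F⁻] = (4.21×10⁻⁴)(350)/743 = 1.98×10⁻⁴ mol/L
Q = [Mg²⁺][F⁻]^2 = 3.06×10⁻¹³
Since Q (3.06×10⁻¹³) is less than Ksp (1.25×10⁻¹⁰), no MgF₂ precipitates.

No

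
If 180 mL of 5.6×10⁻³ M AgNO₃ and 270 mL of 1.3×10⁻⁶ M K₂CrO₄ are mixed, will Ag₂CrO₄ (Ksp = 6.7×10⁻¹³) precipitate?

Yes

After mixing, V = 180 mL + 270 mL = 450 mL.
[Ag⁺] = (5.6×10⁻³)(180)/450 = 2.2×10⁻³ M
[CrO₄²⁻] = (1.3×10⁻⁶)(270)/450 = 7.8×10⁻⁷ M
Q = [Ag⁺]^2[CrO₄²⁻] = 3.9×10⁻¹²
Since Q (3.9×10⁻¹²) exceeds Ksp (6.7×10⁻¹³), Ag₂CrO₄ will precipitate.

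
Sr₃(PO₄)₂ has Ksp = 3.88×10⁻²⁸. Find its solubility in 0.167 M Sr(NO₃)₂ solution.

1.44×10⁻¹³ M

Sr₃(PO₄)₂(s) ⇌ 3 Sr²⁺(aq) + 2 PO₄³⁻(aq)
With Sr²⁺ already at 0.167 M and s small, take [Sr²⁺] ≈ 0.167 M and [PO₄³⁻] = 2s.
Ksp = [Sr²⁺]^3[PO₄³⁻]^2 = (0.167)^3(2s)^2
(2s)^2 = 3.88×10⁻²⁸ / (0.167)^3 = 8.33×10⁻²⁶
s = 1.44×10⁻¹³ M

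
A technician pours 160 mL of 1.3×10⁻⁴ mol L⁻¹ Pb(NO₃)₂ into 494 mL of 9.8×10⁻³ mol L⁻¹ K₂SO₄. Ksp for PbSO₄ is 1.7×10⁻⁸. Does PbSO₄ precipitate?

Total volume after mixing = 160 + 494 = 654 mL.
[Pb²⁺] = (1.3×10⁻⁴)(160)/654 = 3.2×10⁻⁵ mol L⁻¹
[SO₄²⁻] = (9.8×10⁻³)(494)/654 = 7.4×10⁻³ mol L⁻¹
Q = [Pb²⁺][SO₄²⁻] = 2.4×10⁻⁷
Since Q (2.4×10⁻⁷) exceeds Ksp (1.7×10⁻⁸), PbSO₄ will precipitate.

Yes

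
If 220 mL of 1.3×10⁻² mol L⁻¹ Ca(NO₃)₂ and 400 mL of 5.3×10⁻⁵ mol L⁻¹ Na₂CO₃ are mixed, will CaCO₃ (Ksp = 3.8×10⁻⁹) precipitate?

The combined volume is 620 mL.
[Ca²⁺] = (1.3×10⁻²)(220)/620 = 4.6×10⁻³ mol L⁻¹
[CO₃²⁻] = (5.3×10⁻⁵)(400)/620 = 3.4×10⁻⁵ mol L⁻¹
Q = [Ca²⁺][CO₃²⁻] = 1.6×10⁻⁷
Because Q > Ksp (1.6×10⁻⁷ vs 3.8×10⁻⁹), a precipitate of CaCO₃ forms.

Yes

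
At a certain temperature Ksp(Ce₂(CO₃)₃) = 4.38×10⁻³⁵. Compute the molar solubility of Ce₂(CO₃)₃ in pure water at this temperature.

5.27×10⁻⁸ M

Ce₂(CO₃)₃(s) ⇌ 2 Ce³⁺(aq) + 3 CO₃²⁻(aq)
Call the molar solubility s, so that [Ce³⁺] = 2s and [CO₃²⁻] = 3s.
Ksp = [Ce³⁺]^2[CO₃²⁻]^3 = (2s)^2 · (3s)^3 = 108s^5
108s^5 = 4.38×10⁻³⁵  ⇒  s^5 = 4.06×10⁻³⁷
s = (4.06×10⁻³⁷)^(1/5) = 5.27×10⁻⁸ mol/L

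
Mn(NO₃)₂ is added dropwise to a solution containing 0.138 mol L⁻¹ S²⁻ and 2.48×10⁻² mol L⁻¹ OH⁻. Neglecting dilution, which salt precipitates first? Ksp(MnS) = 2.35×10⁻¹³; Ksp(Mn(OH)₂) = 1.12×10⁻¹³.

MnS

A salt starts to precipitate once the ion product Q reaches its Ksp.
For MnS: [Mn²⁺] = (Ksp/[S²⁻]) = 1.70×10⁻¹² mol L⁻¹
For Mn(OH)₂: [Mn²⁺] = (Ksp/[OH⁻]^2) = 1.82×10⁻¹⁰ mol L⁻¹
The smaller threshold [Mn²⁺] is reached first, so MnS precipitates first.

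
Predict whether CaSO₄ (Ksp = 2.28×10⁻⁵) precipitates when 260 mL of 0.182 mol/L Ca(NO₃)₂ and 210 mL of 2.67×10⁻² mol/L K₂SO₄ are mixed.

Yes

Total volume after mixing = 260 + 210 = 470 mL.
[Ca²⁺] = (0.182)(260)/470 = 0.101 mol/L
[SO₄²⁻] = (2.67×10⁻²)(210)/470 = 1.19×10⁻² mol/L
Q = [Ca²⁺][SO₄²⁻] = 1.20×10⁻³
Because Q > Ksp (1.20×10⁻³ vs 2.28×10⁻⁵), a precipitate of CaSO₄ forms.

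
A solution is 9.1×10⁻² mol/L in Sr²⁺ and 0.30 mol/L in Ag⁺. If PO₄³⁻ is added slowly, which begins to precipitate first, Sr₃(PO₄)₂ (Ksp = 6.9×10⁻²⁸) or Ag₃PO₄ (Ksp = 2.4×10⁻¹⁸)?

Ag₃PO₄

Each salt precipitates once Q = Ksp for that salt.
For Sr₃(PO₄)₂: [PO₄³⁻] = (Ksp/[Sr²⁺]^3)^(1/2) = 9.6×10⁻¹³ mol/L
For Ag₃PO₄: [PO₄³⁻] = (Ksp/[Ag⁺]^3) = 8.9×10⁻¹⁷ mol/L
The smaller threshold [PO₄³⁻] is reached first, so Ag₃PO₄ precipitates first.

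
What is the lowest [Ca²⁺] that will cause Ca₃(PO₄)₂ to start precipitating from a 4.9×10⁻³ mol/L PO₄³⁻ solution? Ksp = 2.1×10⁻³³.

Precipitation of each salt begins when its ion product equals Ksp.
Ca₃(PO₄)₂(s) ⇌ 3 Ca²⁺(aq) + 2 PO₄³⁻(aq)
Ksp = [Ca²⁺]^3[PO₄³⁻]^2 = [Ca²⁺]^3(4.9×10⁻³)^2
[Ca²⁺]^3 = 2.1×10⁻³³ / (4.9×10⁻³)^2 = 8.7×10⁻²⁹
[Ca²⁺] = 4.4×10⁻¹⁰ mol/L

4.4×10⁻¹⁰ M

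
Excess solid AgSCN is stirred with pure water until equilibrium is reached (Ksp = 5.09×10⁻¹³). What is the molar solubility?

AgSCN(s) ⇌ Ag⁺(aq) + SCN⁻(aq)
Let s be the molar solubility. Then [Ag⁺] = s and [SCN⁻] = s.
Ksp = [Ag⁺][SCN⁻] = s · s = s^2
s^2 = 5.09×10⁻¹³
s = (5.09×10⁻¹³)^(1/2) = 7.13×10⁻⁷ mol/L

7.13×10⁻⁷ M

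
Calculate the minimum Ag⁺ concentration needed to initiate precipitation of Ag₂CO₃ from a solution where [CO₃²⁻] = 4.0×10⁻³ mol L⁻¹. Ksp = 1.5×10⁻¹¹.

A salt starts to precipitate once the ion product Q reaches its Ksp.
Ag₂CO₃(s) ⇌ 2 Ag⁺(aq) + CO₃²⁻(aq)
Ksp = [Ag⁺]^2[CO₃²⁻] = [Ag⁺]^2(4.0×10⁻³)
[Ag⁺]^2 = 1.5×10⁻¹¹ / (4.0×10⁻³) = 3.8×10⁻⁹
[Ag⁺] = 6.1×10⁻⁵ mol L⁻¹

6.1×10⁻⁵ M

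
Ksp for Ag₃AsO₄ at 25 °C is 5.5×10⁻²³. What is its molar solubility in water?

1.2×10⁻⁶ M

Ag₃AsO₄(s) ⇌ 3 Ag⁺(aq) + AsO₄³⁻(aq)
If s mol/L of Ag₃AsO₄ dissolves, [Ag⁺] = 3s and [AsO₄³⁻] = s.
Ksp = [Ag⁺]^3[AsO₄³⁻] = (3s)^3 · s = 27s^4
27s^4 = 5.5×10⁻²³  ⇒  s^4 = 2.0×10⁻²⁴
s = (2.0×10⁻²⁴)^(1/4) = 1.2×10⁻⁶ mol L⁻¹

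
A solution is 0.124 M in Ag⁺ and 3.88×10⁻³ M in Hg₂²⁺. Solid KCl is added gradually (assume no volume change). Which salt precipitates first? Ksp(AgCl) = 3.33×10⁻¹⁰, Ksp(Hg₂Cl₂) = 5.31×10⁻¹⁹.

AgCl

Each salt precipitates once Q = Ksp for that salt.
For AgCl: [Cl⁻] = (Ksp/[Ag⁺]) = 2.69×10⁻⁹ M
For Hg₂Cl₂: [Cl⁻] = (Ksp/[Hg₂²⁺])^(1/2) = 1.17×10⁻⁸ M
The smaller threshold [Cl⁻] is reached first, so AgCl precipitates first.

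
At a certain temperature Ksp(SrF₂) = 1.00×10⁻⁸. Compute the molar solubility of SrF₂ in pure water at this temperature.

SrF₂(s) ⇌ Sr²⁺(aq) + 2 F⁻(aq)
If s mol/L of SrF₂ dissolves, [Sr²⁺] = s and [F⁻] = 2s.
Ksp = [Sr²⁺][F⁻]^2 = s · (2s)^2 = 4s^3
4s^3 = 1.00×10⁻⁸  ⇒  s^3 = 2.50×10⁻⁹
s = (2.50×10⁻⁹)^(1/3) = 1.36×10⁻³ mol L⁻¹

1.36×10⁻³ M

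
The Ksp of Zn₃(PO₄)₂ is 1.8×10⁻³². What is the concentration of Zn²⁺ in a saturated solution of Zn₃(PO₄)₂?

5.3×10⁻⁷ M

Zn₃(PO₄)₂(s) ⇌ 3 Zn²⁺(aq) + 2 PO₄³⁻(aq)
Let s be the molar solubility. Then [Zn²⁺] = 3s and [PO₄³⁻] = 2s.
Ksp = [Zn²⁺]^3[PO₄³⁻]^2 = (3s)^3 · (2s)^2 = 108s^5 = 1.8×10⁻³²
s = 1.8×10⁻⁷ mol L⁻¹
[Zn²⁺] = 3s = 5.3×10⁻⁷ mol L⁻¹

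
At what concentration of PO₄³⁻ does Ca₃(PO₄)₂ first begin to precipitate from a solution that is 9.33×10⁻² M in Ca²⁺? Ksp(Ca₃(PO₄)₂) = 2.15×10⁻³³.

1.63×10⁻¹⁵ M

Precipitation begins when Q = Ksp.
Ca₃(PO₄)₂(s) ⇌ 3 Ca²⁺(aq) + 2 PO₄³⁻(aq)
Ksp = [Ca²⁺]^3[PO₄³⁻]^2 = [PO₄³⁻]^2(9.33×10⁻²)^3
[PO₄³⁻]^2 = 2.15×10⁻³³ / (9.33×10⁻²)^3 = 2.65×10⁻³⁰
[PO₄³⁻] = 1.63×10⁻¹⁵ M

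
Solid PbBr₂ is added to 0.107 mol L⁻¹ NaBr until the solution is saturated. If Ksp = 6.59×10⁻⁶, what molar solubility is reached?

PbBr₂(s) ⇌ Pb²⁺(aq) + 2 Br⁻(aq)
Br⁻ is already present at 0.107 mol L⁻¹. If s mol/L of PbBr₂ dissolves, [Pb²⁺] = s while [Br⁻] ≈ 0.107 mol L⁻¹.
Ksp = [Pb²⁺][Br⁻]^2 = s(0.107)^2
s = 6.59×10⁻⁶ / (0.107)^2 = 5.76×10⁻⁴
s = 5.76×10⁻⁴ mol L⁻¹

5.76×10⁻⁴ M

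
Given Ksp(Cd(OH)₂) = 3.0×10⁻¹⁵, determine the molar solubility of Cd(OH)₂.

9.1×10⁻⁶ M

Cd(OH)₂(s) ⇌ Cd²⁺(aq) + 2 OH⁻(aq)
With molar solubility s: [Cd²⁺] = s, [OH⁻] = 2s.
Ksp = [Cd²⁺][OH⁻]^2 = s · (2s)^2 = 4s^3
4s^3 = 3.0×10⁻¹⁵  ⇒  s^3 = 7.5×10⁻¹⁶
s = 9.1×10⁻⁶ mol L⁻¹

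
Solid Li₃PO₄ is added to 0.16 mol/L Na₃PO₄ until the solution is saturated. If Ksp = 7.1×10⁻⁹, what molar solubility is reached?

1.2×10⁻³ M

Li₃PO₄(s) ⇌ 3 Li⁺(aq) + PO₄³⁻(aq)
PO₄³⁻ is already present at 0.16 mol/L. If s mol/L of Li₃PO₄ dissolves, [Li⁺] = 3s while [PO₄³⁻] ≈ 0.16 mol/L.
Ksp = [Li⁺]^3[PO₄³⁻] = (3s)^3(0.16)
(3s)^3 = 7.1×10⁻⁹ / (0.16) = 4.4×10⁻⁸
s = 1.2×10⁻³ mol/L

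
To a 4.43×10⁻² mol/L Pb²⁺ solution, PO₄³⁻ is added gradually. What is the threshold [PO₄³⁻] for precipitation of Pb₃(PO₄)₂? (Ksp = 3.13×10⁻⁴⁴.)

1.90×10⁻²⁰ M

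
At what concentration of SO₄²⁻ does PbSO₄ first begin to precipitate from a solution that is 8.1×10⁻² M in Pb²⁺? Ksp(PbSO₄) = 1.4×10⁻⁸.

1.7×10⁻⁷ M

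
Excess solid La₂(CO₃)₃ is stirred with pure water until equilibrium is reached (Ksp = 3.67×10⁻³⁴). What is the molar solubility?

8.06×10⁻⁸ M

La₂(CO₃)₃(s) ⇌ 2 La³⁺(aq) + 3 CO₃²⁻(aq)
Let s be the molar solubility. Then [La³⁺] = 2s and [CO₃²⁻] = 3s.
Ksp = [La³⁺]^2[CO₃²⁻]^3 = (2s)^2 · (3s)^3 = 108s^5
108s^5 = 3.67×10⁻³⁴  ⇒  s^5 = 3.40×10⁻³⁶
s = (3.40×10⁻³⁶)^(1/5) = 8.06×10⁻⁸ mol L⁻¹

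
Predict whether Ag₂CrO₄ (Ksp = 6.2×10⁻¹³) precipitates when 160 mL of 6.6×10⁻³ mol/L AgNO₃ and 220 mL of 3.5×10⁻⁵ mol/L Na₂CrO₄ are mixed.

Yes

Total volume after mixing = 160 + 220 = 380 mL.
[Ag⁺] = (6.6×10⁻³)(160)/380 = 2.8×10⁻³ mol/L
[CrO₄²⁻] = (3.5×10⁻⁵)(220)/380 = 2.0×10⁻⁵ mol/L
Q = [Ag⁺]^2[CrO₄²⁻] = 1.6×10⁻¹⁰
Q = 1.6×10⁻¹⁰ > Ksp = 6.2×10⁻¹³, so the solution is supersaturated and Ag₂CrO₄ precipitates.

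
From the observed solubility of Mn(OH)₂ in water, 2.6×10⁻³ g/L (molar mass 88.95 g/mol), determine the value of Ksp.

Ksp = 1.0×10⁻¹³

s = (2.6×10⁻³ g L⁻¹)/(88.95 g mol⁻¹) = 2.923×10⁻⁵ M
Mn(OH)₂(s) ⇌ Mn²⁺(aq) + 2 OH⁻(aq)
Let s be the molar solubility. Then [Mn²⁺] = s and [OH⁻] = 2s.
Ksp = [Mn²⁺][OH⁻]^2 = s · (2s)^2 = 4s^3
Ksp = 4 × (2.923×10⁻⁵)^3 = 1.0×10⁻¹³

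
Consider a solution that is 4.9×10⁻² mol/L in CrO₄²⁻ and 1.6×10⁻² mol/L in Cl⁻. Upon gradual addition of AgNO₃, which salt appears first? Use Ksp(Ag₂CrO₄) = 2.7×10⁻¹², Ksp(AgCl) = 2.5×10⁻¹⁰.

The threshold for precipitation is Q = Ksp.
For Ag₂CrO₄: [Ag⁺] = (Ksp/[CrO₄²⁻])^(1/2) = 7.4×10⁻⁶ mol/L
For AgCl: [Ag⁺] = (Ksp/[Cl⁻]) = 1.6×10⁻⁸ mol/L
Since AgCl needs less Ag⁺ to reach saturation, it precipitates first.

AgCl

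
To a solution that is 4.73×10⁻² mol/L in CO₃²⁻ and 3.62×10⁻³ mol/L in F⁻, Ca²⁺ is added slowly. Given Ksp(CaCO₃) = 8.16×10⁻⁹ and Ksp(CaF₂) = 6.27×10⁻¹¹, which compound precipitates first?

CaCO₃

Precipitation begins when Q = Ksp.
For CaCO₃: [Ca²⁺] = (Ksp/[CO₃²⁻]) = 1.73×10⁻⁷ mol/L
For CaF₂: [Ca²⁺] = (Ksp/[F⁻]^2) = 4.78×10⁻⁶ mol/L
CaCO₃ requires the lower [Ca²⁺], so it precipitates first.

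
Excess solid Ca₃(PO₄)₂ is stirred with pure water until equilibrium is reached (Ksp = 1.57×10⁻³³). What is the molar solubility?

1.08×10⁻⁷ M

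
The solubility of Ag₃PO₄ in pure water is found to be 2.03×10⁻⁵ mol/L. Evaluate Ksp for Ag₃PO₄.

Ksp = 4.59×10⁻¹⁸

Ag₃PO₄(s) ⇌ 3 Ag⁺(aq) + PO₄³⁻(aq)
Let s be the molar solubility. Then [Ag⁺] = 3s and [PO₄³⁻] = s.
Ksp = [Ag⁺]^3[PO₄³⁻] = (3s)^3 · s = 27s^4
Ksp = 27 × (2.03×10⁻⁵)^4 = 4.59×10⁻¹⁸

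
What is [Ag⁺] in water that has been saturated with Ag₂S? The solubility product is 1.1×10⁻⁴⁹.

6.0×10⁻¹⁷ M

Ag₂S(s) ⇌ 2 Ag⁺(aq) + S²⁻(aq)
Call the molar solubility s, so that [Ag⁺] = 2s and [S²⁻] = s.
Ksp = [Ag⁺]^2[S²⁻] = (2s)^2 · s = 4s^3 = 1.1×10⁻⁴⁹
s = 3.0×10⁻¹⁷ mol/L
[Ag⁺] = 2s = 6.0×10⁻¹⁷ mol/L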